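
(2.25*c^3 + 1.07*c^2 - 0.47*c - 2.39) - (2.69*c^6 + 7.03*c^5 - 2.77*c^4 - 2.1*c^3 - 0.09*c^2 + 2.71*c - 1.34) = -2.69*c^6 - 7.03*c^5 + 2.77*c^4 + 4.35*c^3 + 1.16*c^2 - 3.18*c - 1.05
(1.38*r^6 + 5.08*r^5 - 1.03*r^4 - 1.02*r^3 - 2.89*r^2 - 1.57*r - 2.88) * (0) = 0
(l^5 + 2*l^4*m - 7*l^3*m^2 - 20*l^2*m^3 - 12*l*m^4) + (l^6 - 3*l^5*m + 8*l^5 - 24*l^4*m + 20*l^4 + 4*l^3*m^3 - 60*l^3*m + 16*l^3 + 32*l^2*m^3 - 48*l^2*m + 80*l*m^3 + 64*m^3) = l^6 - 3*l^5*m + 9*l^5 - 22*l^4*m + 20*l^4 + 4*l^3*m^3 - 7*l^3*m^2 - 60*l^3*m + 16*l^3 + 12*l^2*m^3 - 48*l^2*m - 12*l*m^4 + 80*l*m^3 + 64*m^3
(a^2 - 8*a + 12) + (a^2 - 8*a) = 2*a^2 - 16*a + 12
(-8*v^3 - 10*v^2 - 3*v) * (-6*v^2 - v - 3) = 48*v^5 + 68*v^4 + 52*v^3 + 33*v^2 + 9*v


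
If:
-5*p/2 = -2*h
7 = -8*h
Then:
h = -7/8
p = -7/10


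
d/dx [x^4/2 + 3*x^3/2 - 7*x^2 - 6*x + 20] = 2*x^3 + 9*x^2/2 - 14*x - 6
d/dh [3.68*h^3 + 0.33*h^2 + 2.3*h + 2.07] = 11.04*h^2 + 0.66*h + 2.3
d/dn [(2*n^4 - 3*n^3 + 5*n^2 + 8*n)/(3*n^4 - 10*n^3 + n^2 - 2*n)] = (-11*n^4 - 26*n^3 - 37*n^2 + 172*n - 18)/(9*n^6 - 60*n^5 + 106*n^4 - 32*n^3 + 41*n^2 - 4*n + 4)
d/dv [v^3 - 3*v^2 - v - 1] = 3*v^2 - 6*v - 1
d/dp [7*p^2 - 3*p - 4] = 14*p - 3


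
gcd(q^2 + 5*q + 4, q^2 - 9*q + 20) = 1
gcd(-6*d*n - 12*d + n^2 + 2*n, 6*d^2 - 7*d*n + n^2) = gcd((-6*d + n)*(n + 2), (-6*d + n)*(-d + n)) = 6*d - n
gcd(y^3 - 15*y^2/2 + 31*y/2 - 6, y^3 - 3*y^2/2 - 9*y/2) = y - 3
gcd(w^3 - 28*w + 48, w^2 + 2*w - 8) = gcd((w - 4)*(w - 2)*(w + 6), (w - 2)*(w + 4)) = w - 2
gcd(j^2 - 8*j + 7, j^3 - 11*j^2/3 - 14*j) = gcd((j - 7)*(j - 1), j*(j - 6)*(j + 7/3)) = 1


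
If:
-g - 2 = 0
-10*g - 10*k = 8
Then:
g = -2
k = 6/5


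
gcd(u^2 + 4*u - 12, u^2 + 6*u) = u + 6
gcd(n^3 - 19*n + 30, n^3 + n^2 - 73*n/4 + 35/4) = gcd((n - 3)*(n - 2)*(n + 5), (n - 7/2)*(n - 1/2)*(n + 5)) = n + 5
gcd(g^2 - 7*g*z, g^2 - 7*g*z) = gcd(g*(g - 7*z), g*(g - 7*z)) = -g^2 + 7*g*z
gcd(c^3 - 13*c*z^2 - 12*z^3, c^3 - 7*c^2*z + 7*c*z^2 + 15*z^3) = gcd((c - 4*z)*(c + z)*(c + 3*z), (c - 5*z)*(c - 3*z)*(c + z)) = c + z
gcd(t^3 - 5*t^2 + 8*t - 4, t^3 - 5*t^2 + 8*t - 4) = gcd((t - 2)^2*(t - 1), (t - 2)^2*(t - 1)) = t^3 - 5*t^2 + 8*t - 4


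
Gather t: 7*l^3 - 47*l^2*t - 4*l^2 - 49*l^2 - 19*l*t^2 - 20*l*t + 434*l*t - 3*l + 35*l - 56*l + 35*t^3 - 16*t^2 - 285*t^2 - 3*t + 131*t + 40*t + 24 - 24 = 7*l^3 - 53*l^2 - 24*l + 35*t^3 + t^2*(-19*l - 301) + t*(-47*l^2 + 414*l + 168)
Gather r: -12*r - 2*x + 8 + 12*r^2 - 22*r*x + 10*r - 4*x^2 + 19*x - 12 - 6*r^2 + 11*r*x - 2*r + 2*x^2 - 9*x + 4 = 6*r^2 + r*(-11*x - 4) - 2*x^2 + 8*x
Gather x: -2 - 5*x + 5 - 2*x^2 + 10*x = -2*x^2 + 5*x + 3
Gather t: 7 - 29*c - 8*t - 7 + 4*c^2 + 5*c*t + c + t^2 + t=4*c^2 - 28*c + t^2 + t*(5*c - 7)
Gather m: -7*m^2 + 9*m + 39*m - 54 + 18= -7*m^2 + 48*m - 36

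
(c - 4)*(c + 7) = c^2 + 3*c - 28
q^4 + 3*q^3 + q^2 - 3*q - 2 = (q - 1)*(q + 1)^2*(q + 2)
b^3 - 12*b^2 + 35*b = b*(b - 7)*(b - 5)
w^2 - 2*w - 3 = (w - 3)*(w + 1)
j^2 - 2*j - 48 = (j - 8)*(j + 6)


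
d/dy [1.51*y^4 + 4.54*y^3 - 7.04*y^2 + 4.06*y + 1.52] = 6.04*y^3 + 13.62*y^2 - 14.08*y + 4.06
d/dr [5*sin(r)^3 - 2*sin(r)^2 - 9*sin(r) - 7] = (15*sin(r)^2 - 4*sin(r) - 9)*cos(r)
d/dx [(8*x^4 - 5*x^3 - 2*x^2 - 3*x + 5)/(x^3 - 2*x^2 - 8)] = (8*x^6 - 32*x^5 + 12*x^4 - 250*x^3 + 99*x^2 + 52*x + 24)/(x^6 - 4*x^5 + 4*x^4 - 16*x^3 + 32*x^2 + 64)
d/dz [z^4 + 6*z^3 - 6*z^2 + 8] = 2*z*(2*z^2 + 9*z - 6)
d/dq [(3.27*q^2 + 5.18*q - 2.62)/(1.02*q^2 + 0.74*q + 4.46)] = (-2.8638*q^2 + 34.5132*q + 25.0416)/(1.0404*q^4 + 1.5096*q^3 + 9.646*q^2 + 6.6008*q + 19.8916)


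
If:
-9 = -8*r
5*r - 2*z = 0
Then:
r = 9/8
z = 45/16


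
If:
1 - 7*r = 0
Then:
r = 1/7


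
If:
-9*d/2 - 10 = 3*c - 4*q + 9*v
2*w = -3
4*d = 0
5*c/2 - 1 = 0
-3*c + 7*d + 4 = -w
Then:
No Solution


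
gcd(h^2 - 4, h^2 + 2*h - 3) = 1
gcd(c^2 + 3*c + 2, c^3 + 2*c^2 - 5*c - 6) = c + 1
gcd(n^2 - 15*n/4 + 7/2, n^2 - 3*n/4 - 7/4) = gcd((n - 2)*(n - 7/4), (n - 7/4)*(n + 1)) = n - 7/4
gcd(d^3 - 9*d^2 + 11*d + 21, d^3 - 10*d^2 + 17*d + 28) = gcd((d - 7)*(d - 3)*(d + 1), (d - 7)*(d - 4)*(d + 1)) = d^2 - 6*d - 7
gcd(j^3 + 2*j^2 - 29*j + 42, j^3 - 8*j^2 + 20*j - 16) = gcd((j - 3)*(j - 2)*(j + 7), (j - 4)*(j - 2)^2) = j - 2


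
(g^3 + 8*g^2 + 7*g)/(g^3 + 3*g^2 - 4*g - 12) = g*(g^2 + 8*g + 7)/(g^3 + 3*g^2 - 4*g - 12)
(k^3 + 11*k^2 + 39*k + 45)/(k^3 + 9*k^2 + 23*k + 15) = (k + 3)/(k + 1)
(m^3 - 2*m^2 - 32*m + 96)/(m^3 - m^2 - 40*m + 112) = (m + 6)/(m + 7)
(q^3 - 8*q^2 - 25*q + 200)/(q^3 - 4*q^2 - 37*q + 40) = (q - 5)/(q - 1)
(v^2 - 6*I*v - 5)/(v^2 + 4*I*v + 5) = (v - 5*I)/(v + 5*I)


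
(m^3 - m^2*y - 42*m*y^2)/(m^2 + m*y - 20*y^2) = m*(m^2 - m*y - 42*y^2)/(m^2 + m*y - 20*y^2)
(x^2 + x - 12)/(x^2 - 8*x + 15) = (x + 4)/(x - 5)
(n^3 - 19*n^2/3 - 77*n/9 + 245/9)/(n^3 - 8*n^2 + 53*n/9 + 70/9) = (3*n + 7)/(3*n + 2)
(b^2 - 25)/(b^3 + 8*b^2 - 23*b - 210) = (b + 5)/(b^2 + 13*b + 42)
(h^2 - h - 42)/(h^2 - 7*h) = (h + 6)/h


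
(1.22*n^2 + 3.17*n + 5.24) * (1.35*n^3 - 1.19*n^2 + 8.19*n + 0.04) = 1.647*n^5 + 2.8277*n^4 + 13.2935*n^3 + 19.7755*n^2 + 43.0424*n + 0.2096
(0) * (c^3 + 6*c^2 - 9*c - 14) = 0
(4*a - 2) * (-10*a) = -40*a^2 + 20*a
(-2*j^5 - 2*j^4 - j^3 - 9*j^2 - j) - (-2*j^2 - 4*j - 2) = -2*j^5 - 2*j^4 - j^3 - 7*j^2 + 3*j + 2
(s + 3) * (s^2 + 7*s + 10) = s^3 + 10*s^2 + 31*s + 30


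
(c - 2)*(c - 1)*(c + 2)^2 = c^4 + c^3 - 6*c^2 - 4*c + 8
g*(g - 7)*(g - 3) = g^3 - 10*g^2 + 21*g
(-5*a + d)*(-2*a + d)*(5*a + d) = 50*a^3 - 25*a^2*d - 2*a*d^2 + d^3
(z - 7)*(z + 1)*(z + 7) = z^3 + z^2 - 49*z - 49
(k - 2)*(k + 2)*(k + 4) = k^3 + 4*k^2 - 4*k - 16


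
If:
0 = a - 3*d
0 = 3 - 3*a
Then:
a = 1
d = 1/3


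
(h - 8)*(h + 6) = h^2 - 2*h - 48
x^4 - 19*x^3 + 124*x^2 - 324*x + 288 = (x - 8)*(x - 6)*(x - 3)*(x - 2)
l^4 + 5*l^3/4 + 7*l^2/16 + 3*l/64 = l*(l + 1/4)^2*(l + 3/4)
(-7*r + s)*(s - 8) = -7*r*s + 56*r + s^2 - 8*s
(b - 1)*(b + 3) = b^2 + 2*b - 3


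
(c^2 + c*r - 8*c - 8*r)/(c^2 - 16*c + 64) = (c + r)/(c - 8)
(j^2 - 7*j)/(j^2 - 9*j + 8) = j*(j - 7)/(j^2 - 9*j + 8)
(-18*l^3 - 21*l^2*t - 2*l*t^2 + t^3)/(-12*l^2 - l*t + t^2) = (-6*l^2 - 5*l*t + t^2)/(-4*l + t)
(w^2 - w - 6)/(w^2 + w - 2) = (w - 3)/(w - 1)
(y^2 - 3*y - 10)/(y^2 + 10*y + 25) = (y^2 - 3*y - 10)/(y^2 + 10*y + 25)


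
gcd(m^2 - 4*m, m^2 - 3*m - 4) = m - 4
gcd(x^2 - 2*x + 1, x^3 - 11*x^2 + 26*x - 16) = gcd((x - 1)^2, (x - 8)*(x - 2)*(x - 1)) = x - 1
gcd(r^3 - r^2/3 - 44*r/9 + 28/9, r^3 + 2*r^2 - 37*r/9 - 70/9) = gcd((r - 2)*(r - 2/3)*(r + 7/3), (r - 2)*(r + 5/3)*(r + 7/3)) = r^2 + r/3 - 14/3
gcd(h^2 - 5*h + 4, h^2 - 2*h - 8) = h - 4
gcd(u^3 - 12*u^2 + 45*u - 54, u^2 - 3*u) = u - 3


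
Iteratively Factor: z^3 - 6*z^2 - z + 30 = (z - 5)*(z^2 - z - 6) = (z - 5)*(z - 3)*(z + 2)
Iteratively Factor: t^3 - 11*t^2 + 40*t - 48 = (t - 3)*(t^2 - 8*t + 16) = (t - 4)*(t - 3)*(t - 4)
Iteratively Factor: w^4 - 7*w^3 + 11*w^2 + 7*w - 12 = (w + 1)*(w^3 - 8*w^2 + 19*w - 12) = (w - 3)*(w + 1)*(w^2 - 5*w + 4) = (w - 3)*(w - 1)*(w + 1)*(w - 4)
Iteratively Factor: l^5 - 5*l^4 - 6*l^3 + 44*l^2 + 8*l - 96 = (l + 2)*(l^4 - 7*l^3 + 8*l^2 + 28*l - 48) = (l - 3)*(l + 2)*(l^3 - 4*l^2 - 4*l + 16) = (l - 4)*(l - 3)*(l + 2)*(l^2 - 4) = (l - 4)*(l - 3)*(l + 2)^2*(l - 2)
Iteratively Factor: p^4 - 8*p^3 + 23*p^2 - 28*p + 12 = (p - 2)*(p^3 - 6*p^2 + 11*p - 6) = (p - 2)^2*(p^2 - 4*p + 3) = (p - 3)*(p - 2)^2*(p - 1)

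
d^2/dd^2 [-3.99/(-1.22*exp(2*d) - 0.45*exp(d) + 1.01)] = (3.99*(2.44*exp(d) + 0.45)*(4.88*exp(d) + 0.9)*exp(d) - (19.4712*exp(d) + 1.7955)*(1.22*exp(2*d) + 0.45*exp(d) - 1.01))*exp(d)/(1.22*exp(2*d) + 0.45*exp(d) - 1.01)^3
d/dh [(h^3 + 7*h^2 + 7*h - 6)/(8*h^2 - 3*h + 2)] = (8*h^4 - 6*h^3 - 71*h^2 + 124*h - 4)/(64*h^4 - 48*h^3 + 41*h^2 - 12*h + 4)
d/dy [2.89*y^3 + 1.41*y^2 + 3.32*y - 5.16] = 8.67*y^2 + 2.82*y + 3.32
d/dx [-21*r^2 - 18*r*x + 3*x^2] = -18*r + 6*x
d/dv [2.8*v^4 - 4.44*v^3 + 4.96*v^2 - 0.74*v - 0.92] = 11.2*v^3 - 13.32*v^2 + 9.92*v - 0.74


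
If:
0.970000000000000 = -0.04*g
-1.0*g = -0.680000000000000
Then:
No Solution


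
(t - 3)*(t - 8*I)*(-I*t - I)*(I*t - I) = t^4 - 3*t^3 - 8*I*t^3 - t^2 + 24*I*t^2 + 3*t + 8*I*t - 24*I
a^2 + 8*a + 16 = (a + 4)^2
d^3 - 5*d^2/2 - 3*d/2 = d*(d - 3)*(d + 1/2)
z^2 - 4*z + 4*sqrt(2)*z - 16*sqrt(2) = (z - 4)*(z + 4*sqrt(2))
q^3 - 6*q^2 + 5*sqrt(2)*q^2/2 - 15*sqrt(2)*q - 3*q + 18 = (q - 6)*(q - sqrt(2)/2)*(q + 3*sqrt(2))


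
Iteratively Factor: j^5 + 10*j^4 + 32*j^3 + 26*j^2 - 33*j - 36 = (j + 3)*(j^4 + 7*j^3 + 11*j^2 - 7*j - 12) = (j + 3)^2*(j^3 + 4*j^2 - j - 4) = (j - 1)*(j + 3)^2*(j^2 + 5*j + 4) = (j - 1)*(j + 3)^2*(j + 4)*(j + 1)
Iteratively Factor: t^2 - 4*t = (t)*(t - 4)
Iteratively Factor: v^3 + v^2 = (v)*(v^2 + v) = v^2*(v + 1)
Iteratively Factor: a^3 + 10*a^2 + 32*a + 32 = (a + 4)*(a^2 + 6*a + 8) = (a + 4)^2*(a + 2)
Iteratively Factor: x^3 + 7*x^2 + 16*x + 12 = (x + 2)*(x^2 + 5*x + 6) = (x + 2)^2*(x + 3)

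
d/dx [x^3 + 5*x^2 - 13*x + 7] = 3*x^2 + 10*x - 13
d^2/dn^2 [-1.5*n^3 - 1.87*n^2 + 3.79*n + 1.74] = -9.0*n - 3.74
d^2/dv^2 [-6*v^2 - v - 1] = -12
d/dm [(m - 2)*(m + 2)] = 2*m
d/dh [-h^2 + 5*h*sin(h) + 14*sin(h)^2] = 5*h*cos(h) - 2*h + 5*sin(h) + 14*sin(2*h)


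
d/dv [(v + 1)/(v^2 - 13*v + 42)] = (v^2 - 13*v - (v + 1)*(2*v - 13) + 42)/(v^2 - 13*v + 42)^2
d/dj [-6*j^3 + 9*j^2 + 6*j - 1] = -18*j^2 + 18*j + 6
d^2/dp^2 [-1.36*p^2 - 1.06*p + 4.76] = -2.72000000000000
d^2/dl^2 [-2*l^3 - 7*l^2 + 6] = -12*l - 14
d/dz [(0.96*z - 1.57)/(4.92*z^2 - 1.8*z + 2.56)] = (-4.7232*z^2 + 15.4488*z - 0.3684)/(24.2064*z^4 - 17.712*z^3 + 28.4304*z^2 - 9.216*z + 6.5536)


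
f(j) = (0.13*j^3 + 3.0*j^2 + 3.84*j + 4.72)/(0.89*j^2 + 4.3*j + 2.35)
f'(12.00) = 0.18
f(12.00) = 3.88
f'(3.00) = 0.26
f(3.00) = 2.01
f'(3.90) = 0.25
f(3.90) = 2.24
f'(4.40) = 0.24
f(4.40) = 2.36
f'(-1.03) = -5.59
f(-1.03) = -3.35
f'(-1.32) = -0.92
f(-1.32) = -2.58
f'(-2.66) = 4.10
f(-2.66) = -4.76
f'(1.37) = 0.20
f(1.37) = 1.61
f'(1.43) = 0.21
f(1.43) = 1.62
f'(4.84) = 0.23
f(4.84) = 2.46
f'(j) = (-1.78*j - 4.3)*(0.13*j^3 + 3.0*j^2 + 3.84*j + 4.72)/(0.89*j^2 + 4.3*j + 2.35)^2 + (0.39*j^2 + 6.0*j + 3.84)/(0.89*j^2 + 4.3*j + 2.35) = (0.1157*j^4 + 1.118*j^3 + 10.3989*j^2 + 5.6984*j - 11.272)/(0.7921*j^4 + 7.654*j^3 + 22.673*j^2 + 20.21*j + 5.5225)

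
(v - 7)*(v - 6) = v^2 - 13*v + 42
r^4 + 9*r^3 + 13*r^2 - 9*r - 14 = (r - 1)*(r + 1)*(r + 2)*(r + 7)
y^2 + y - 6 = (y - 2)*(y + 3)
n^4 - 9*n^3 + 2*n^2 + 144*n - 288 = (n - 6)*(n - 4)*(n - 3)*(n + 4)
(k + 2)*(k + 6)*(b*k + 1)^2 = b^2*k^4 + 8*b^2*k^3 + 12*b^2*k^2 + 2*b*k^3 + 16*b*k^2 + 24*b*k + k^2 + 8*k + 12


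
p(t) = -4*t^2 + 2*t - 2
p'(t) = 2 - 8*t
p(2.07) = -15.00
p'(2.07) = -14.56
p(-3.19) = -49.08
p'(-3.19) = 27.52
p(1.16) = -5.06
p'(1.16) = -7.28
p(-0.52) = -4.12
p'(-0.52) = 6.16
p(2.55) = -22.91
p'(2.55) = -18.40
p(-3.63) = -61.97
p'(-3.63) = 31.04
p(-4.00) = -74.00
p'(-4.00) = 34.00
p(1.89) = -12.51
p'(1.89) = -13.12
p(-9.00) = -344.00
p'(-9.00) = 74.00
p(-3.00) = -44.00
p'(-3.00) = 26.00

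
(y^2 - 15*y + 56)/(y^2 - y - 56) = (y - 7)/(y + 7)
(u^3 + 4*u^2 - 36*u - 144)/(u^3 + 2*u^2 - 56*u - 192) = (u - 6)/(u - 8)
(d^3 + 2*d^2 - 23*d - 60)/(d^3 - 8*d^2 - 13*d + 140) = (d + 3)/(d - 7)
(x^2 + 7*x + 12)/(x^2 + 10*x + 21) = (x + 4)/(x + 7)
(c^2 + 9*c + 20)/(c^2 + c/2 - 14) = 2*(c + 5)/(2*c - 7)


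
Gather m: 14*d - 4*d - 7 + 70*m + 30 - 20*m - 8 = 10*d + 50*m + 15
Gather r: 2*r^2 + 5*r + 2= 2*r^2 + 5*r + 2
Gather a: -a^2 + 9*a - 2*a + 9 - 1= -a^2 + 7*a + 8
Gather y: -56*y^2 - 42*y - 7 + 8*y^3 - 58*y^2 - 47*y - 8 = 8*y^3 - 114*y^2 - 89*y - 15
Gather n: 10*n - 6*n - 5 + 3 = 4*n - 2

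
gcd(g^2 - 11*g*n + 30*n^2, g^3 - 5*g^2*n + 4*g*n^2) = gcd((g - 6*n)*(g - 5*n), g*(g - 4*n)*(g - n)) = 1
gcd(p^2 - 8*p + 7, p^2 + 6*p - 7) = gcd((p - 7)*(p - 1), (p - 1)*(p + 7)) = p - 1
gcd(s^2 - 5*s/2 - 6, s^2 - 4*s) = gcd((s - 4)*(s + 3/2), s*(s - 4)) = s - 4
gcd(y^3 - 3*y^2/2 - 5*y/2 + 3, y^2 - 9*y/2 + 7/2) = y - 1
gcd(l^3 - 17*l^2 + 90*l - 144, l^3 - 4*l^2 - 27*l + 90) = l^2 - 9*l + 18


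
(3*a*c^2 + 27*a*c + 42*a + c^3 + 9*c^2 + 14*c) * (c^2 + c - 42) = 3*a*c^4 + 30*a*c^3 - 57*a*c^2 - 1092*a*c - 1764*a + c^5 + 10*c^4 - 19*c^3 - 364*c^2 - 588*c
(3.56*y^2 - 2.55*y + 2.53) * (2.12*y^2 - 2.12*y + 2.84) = 7.5472*y^4 - 12.9532*y^3 + 20.88*y^2 - 12.6056*y + 7.1852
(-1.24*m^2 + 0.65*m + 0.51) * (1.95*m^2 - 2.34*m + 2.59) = -2.418*m^4 + 4.1691*m^3 - 3.7381*m^2 + 0.4901*m + 1.3209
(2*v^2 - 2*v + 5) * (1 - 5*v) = -10*v^3 + 12*v^2 - 27*v + 5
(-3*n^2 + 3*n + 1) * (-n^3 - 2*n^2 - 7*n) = 3*n^5 + 3*n^4 + 14*n^3 - 23*n^2 - 7*n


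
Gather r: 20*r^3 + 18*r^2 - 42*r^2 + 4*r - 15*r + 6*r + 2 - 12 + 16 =20*r^3 - 24*r^2 - 5*r + 6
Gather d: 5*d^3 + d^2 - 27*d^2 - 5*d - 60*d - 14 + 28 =5*d^3 - 26*d^2 - 65*d + 14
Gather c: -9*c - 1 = -9*c - 1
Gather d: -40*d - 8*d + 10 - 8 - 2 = -48*d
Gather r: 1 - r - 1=-r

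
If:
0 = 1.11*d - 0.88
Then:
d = 0.79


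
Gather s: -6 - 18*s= -18*s - 6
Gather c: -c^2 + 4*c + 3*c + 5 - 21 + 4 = -c^2 + 7*c - 12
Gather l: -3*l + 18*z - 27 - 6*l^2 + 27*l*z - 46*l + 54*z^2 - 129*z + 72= -6*l^2 + l*(27*z - 49) + 54*z^2 - 111*z + 45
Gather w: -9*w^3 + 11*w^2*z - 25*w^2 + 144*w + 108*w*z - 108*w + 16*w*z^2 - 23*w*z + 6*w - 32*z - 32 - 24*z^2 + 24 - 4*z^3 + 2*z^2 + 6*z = -9*w^3 + w^2*(11*z - 25) + w*(16*z^2 + 85*z + 42) - 4*z^3 - 22*z^2 - 26*z - 8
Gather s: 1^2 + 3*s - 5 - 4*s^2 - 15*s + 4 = -4*s^2 - 12*s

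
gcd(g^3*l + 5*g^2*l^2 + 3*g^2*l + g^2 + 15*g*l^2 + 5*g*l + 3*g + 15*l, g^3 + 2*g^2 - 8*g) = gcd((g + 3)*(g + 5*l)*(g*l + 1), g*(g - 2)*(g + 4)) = 1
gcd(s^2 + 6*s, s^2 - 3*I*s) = s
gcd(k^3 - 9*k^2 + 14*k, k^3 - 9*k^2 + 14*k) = k^3 - 9*k^2 + 14*k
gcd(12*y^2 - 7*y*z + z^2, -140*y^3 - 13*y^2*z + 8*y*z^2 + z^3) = 4*y - z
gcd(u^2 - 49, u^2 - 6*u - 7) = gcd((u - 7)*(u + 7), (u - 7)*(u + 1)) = u - 7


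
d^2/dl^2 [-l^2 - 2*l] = -2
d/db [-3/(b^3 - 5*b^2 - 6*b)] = 3*(3*b^2 - 10*b - 6)/(b^2*(-b^2 + 5*b + 6)^2)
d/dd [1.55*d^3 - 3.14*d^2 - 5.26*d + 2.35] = 4.65*d^2 - 6.28*d - 5.26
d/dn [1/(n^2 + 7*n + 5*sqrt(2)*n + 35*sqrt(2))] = (-2*n - 5*sqrt(2) - 7)/(n^2 + 7*n + 5*sqrt(2)*n + 35*sqrt(2))^2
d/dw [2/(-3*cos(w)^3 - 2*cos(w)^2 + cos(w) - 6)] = 2*(-9*cos(w)^2 - 4*cos(w) + 1)*sin(w)/(3*cos(w)^3 + 2*cos(w)^2 - cos(w) + 6)^2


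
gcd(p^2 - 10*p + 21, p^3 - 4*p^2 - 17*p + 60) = p - 3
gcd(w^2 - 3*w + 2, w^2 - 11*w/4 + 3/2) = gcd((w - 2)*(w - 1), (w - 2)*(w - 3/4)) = w - 2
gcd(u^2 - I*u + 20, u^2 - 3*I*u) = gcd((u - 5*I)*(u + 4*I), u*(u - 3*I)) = 1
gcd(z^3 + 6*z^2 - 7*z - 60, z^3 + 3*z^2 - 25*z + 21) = z - 3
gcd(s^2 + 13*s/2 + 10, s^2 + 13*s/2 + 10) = s^2 + 13*s/2 + 10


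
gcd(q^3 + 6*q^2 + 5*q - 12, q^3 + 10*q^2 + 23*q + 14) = 1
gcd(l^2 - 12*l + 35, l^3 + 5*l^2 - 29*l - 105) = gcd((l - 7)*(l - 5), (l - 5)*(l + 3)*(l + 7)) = l - 5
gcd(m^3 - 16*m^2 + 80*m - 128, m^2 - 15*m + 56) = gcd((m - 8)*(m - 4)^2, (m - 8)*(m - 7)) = m - 8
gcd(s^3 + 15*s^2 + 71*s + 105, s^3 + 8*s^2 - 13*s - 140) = s^2 + 12*s + 35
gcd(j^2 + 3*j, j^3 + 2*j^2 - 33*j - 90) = j + 3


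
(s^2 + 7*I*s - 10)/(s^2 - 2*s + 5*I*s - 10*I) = (s + 2*I)/(s - 2)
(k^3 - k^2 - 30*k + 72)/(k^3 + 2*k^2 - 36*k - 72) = (k^2 - 7*k + 12)/(k^2 - 4*k - 12)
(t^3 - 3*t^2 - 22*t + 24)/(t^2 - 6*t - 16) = (-t^3 + 3*t^2 + 22*t - 24)/(-t^2 + 6*t + 16)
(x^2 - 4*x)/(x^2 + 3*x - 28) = x/(x + 7)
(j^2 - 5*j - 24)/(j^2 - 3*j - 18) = (j - 8)/(j - 6)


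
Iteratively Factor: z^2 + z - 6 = (z - 2)*(z + 3)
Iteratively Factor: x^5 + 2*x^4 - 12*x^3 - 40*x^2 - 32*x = (x + 2)*(x^4 - 12*x^2 - 16*x) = (x - 4)*(x + 2)*(x^3 + 4*x^2 + 4*x) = (x - 4)*(x + 2)^2*(x^2 + 2*x) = x*(x - 4)*(x + 2)^2*(x + 2)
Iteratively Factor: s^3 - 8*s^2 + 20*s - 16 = (s - 4)*(s^2 - 4*s + 4) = (s - 4)*(s - 2)*(s - 2)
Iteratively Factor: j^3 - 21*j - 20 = (j - 5)*(j^2 + 5*j + 4) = (j - 5)*(j + 4)*(j + 1)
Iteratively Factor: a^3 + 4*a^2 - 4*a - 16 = (a + 4)*(a^2 - 4) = (a - 2)*(a + 4)*(a + 2)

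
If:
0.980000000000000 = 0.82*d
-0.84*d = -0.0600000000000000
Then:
No Solution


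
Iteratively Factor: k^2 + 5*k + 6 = (k + 3)*(k + 2)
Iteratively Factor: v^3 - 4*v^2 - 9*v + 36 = (v - 4)*(v^2 - 9) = (v - 4)*(v + 3)*(v - 3)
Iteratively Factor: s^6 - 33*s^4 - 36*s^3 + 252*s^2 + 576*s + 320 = (s - 5)*(s^5 + 5*s^4 - 8*s^3 - 76*s^2 - 128*s - 64) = (s - 5)*(s + 2)*(s^4 + 3*s^3 - 14*s^2 - 48*s - 32) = (s - 5)*(s + 2)^2*(s^3 + s^2 - 16*s - 16) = (s - 5)*(s + 2)^2*(s + 4)*(s^2 - 3*s - 4) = (s - 5)*(s - 4)*(s + 2)^2*(s + 4)*(s + 1)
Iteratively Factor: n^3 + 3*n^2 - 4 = (n + 2)*(n^2 + n - 2) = (n + 2)^2*(n - 1)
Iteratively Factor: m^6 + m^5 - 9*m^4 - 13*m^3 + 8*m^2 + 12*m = (m + 2)*(m^5 - m^4 - 7*m^3 + m^2 + 6*m) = (m + 2)^2*(m^4 - 3*m^3 - m^2 + 3*m) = m*(m + 2)^2*(m^3 - 3*m^2 - m + 3) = m*(m - 3)*(m + 2)^2*(m^2 - 1) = m*(m - 3)*(m - 1)*(m + 2)^2*(m + 1)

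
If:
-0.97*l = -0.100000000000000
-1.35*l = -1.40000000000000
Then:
No Solution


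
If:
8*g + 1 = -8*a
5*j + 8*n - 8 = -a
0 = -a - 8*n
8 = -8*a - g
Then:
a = -9/8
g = 1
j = 8/5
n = 9/64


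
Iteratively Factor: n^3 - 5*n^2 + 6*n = (n - 3)*(n^2 - 2*n) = (n - 3)*(n - 2)*(n)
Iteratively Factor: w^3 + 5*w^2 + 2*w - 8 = (w + 4)*(w^2 + w - 2) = (w - 1)*(w + 4)*(w + 2)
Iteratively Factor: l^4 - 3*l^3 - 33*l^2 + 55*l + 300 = (l + 4)*(l^3 - 7*l^2 - 5*l + 75) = (l - 5)*(l + 4)*(l^2 - 2*l - 15) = (l - 5)*(l + 3)*(l + 4)*(l - 5)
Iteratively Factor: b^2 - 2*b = (b - 2)*(b)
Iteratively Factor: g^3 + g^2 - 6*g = (g - 2)*(g^2 + 3*g) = (g - 2)*(g + 3)*(g)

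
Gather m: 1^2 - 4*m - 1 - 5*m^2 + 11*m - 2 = -5*m^2 + 7*m - 2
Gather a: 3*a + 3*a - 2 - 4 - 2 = 6*a - 8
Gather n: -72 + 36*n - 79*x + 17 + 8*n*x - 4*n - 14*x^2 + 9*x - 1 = n*(8*x + 32) - 14*x^2 - 70*x - 56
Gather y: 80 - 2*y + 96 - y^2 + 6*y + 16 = -y^2 + 4*y + 192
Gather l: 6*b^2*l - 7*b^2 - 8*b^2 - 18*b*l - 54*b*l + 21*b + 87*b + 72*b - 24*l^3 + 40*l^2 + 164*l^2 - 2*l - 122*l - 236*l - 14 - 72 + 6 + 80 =-15*b^2 + 180*b - 24*l^3 + 204*l^2 + l*(6*b^2 - 72*b - 360)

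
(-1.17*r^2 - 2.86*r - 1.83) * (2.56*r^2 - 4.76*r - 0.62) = -2.9952*r^4 - 1.7524*r^3 + 9.6542*r^2 + 10.484*r + 1.1346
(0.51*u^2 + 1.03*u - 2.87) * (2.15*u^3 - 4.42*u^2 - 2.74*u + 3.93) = 1.0965*u^5 - 0.0396999999999998*u^4 - 12.1205*u^3 + 11.8675*u^2 + 11.9117*u - 11.2791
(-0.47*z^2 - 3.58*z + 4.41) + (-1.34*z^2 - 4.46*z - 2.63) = -1.81*z^2 - 8.04*z + 1.78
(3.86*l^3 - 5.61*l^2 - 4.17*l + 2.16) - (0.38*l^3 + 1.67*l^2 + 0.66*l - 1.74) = 3.48*l^3 - 7.28*l^2 - 4.83*l + 3.9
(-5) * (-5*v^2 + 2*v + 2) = 25*v^2 - 10*v - 10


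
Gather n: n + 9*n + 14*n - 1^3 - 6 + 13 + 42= 24*n + 48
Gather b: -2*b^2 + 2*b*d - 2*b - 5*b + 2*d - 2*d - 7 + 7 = -2*b^2 + b*(2*d - 7)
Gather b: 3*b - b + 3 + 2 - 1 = 2*b + 4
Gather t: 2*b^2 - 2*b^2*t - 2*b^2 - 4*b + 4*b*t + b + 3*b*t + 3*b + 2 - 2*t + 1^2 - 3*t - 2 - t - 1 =t*(-2*b^2 + 7*b - 6)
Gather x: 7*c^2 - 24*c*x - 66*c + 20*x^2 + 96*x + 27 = 7*c^2 - 66*c + 20*x^2 + x*(96 - 24*c) + 27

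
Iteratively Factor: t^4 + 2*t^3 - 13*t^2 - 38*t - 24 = (t + 2)*(t^3 - 13*t - 12) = (t + 1)*(t + 2)*(t^2 - t - 12) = (t + 1)*(t + 2)*(t + 3)*(t - 4)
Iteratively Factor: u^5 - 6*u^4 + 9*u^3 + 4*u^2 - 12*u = (u - 2)*(u^4 - 4*u^3 + u^2 + 6*u) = (u - 2)*(u + 1)*(u^3 - 5*u^2 + 6*u) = (u - 2)^2*(u + 1)*(u^2 - 3*u) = (u - 3)*(u - 2)^2*(u + 1)*(u)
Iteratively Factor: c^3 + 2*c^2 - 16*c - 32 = (c + 2)*(c^2 - 16) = (c + 2)*(c + 4)*(c - 4)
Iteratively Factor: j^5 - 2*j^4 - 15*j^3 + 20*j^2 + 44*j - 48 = (j + 2)*(j^4 - 4*j^3 - 7*j^2 + 34*j - 24) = (j - 4)*(j + 2)*(j^3 - 7*j + 6) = (j - 4)*(j + 2)*(j + 3)*(j^2 - 3*j + 2) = (j - 4)*(j - 2)*(j + 2)*(j + 3)*(j - 1)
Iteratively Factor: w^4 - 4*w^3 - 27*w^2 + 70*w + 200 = (w - 5)*(w^3 + w^2 - 22*w - 40) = (w - 5)*(w + 2)*(w^2 - w - 20) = (w - 5)^2*(w + 2)*(w + 4)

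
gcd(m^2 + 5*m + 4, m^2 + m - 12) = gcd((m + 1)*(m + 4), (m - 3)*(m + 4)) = m + 4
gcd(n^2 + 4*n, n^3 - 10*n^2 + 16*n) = n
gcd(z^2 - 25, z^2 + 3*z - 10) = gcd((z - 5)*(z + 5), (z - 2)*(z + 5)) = z + 5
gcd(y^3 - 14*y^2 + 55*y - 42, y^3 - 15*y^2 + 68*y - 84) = y^2 - 13*y + 42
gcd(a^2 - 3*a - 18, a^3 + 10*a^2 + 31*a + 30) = a + 3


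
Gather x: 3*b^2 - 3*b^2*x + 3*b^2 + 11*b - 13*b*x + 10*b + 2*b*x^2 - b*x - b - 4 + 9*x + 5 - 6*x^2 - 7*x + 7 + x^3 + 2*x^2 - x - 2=6*b^2 + 20*b + x^3 + x^2*(2*b - 4) + x*(-3*b^2 - 14*b + 1) + 6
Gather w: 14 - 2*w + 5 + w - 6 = 13 - w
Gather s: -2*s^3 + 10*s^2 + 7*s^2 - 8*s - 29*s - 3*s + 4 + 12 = -2*s^3 + 17*s^2 - 40*s + 16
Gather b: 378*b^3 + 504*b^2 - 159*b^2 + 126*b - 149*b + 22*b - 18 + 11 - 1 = 378*b^3 + 345*b^2 - b - 8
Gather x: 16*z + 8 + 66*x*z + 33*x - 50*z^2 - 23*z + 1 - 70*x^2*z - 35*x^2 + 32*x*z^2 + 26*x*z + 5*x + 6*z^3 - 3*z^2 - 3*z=x^2*(-70*z - 35) + x*(32*z^2 + 92*z + 38) + 6*z^3 - 53*z^2 - 10*z + 9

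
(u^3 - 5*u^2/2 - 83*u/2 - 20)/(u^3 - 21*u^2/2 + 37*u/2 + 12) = (u + 5)/(u - 3)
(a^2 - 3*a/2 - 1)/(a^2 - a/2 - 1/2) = (a - 2)/(a - 1)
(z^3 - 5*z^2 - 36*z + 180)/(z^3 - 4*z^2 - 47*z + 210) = (z + 6)/(z + 7)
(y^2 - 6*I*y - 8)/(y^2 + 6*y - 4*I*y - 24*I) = (y - 2*I)/(y + 6)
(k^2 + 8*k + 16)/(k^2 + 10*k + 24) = (k + 4)/(k + 6)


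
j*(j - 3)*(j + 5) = j^3 + 2*j^2 - 15*j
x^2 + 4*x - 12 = (x - 2)*(x + 6)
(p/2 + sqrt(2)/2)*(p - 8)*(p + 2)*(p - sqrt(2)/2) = p^4/2 - 3*p^3 + sqrt(2)*p^3/4 - 17*p^2/2 - 3*sqrt(2)*p^2/2 - 4*sqrt(2)*p + 3*p + 8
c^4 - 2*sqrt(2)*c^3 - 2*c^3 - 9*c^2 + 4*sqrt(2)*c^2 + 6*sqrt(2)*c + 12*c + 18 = (c - 3)*(c + 1)*(c - 3*sqrt(2))*(c + sqrt(2))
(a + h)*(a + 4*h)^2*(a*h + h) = a^4*h + 9*a^3*h^2 + a^3*h + 24*a^2*h^3 + 9*a^2*h^2 + 16*a*h^4 + 24*a*h^3 + 16*h^4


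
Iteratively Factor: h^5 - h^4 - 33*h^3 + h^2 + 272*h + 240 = (h + 1)*(h^4 - 2*h^3 - 31*h^2 + 32*h + 240) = (h + 1)*(h + 3)*(h^3 - 5*h^2 - 16*h + 80) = (h - 4)*(h + 1)*(h + 3)*(h^2 - h - 20) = (h - 4)*(h + 1)*(h + 3)*(h + 4)*(h - 5)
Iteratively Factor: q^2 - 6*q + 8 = (q - 4)*(q - 2)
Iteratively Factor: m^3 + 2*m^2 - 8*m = (m + 4)*(m^2 - 2*m) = (m - 2)*(m + 4)*(m)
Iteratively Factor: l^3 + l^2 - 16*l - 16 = (l - 4)*(l^2 + 5*l + 4) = (l - 4)*(l + 4)*(l + 1)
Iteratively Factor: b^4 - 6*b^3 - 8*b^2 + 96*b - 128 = (b - 4)*(b^3 - 2*b^2 - 16*b + 32) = (b - 4)^2*(b^2 + 2*b - 8) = (b - 4)^2*(b + 4)*(b - 2)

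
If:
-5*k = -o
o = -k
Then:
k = 0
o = 0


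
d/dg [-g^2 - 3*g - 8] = -2*g - 3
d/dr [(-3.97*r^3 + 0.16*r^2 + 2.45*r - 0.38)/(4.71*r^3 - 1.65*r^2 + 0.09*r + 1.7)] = (5.7969*r^4 - 23.7936*r^3 - 10.8207*r^2 - 0.71*r + 4.1992)/(22.1841*r^6 - 15.543*r^5 + 3.5703*r^4 + 15.717*r^3 - 5.6019*r^2 + 0.306*r + 2.89)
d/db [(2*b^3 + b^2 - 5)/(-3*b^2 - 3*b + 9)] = (-2*b^4 - 4*b^3 + 17*b^2 - 4*b - 5)/(3*(b^4 + 2*b^3 - 5*b^2 - 6*b + 9))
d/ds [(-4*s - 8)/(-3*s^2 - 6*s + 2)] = 4*(3*s^2 + 6*s - 6*(s + 1)*(s + 2) - 2)/(3*s^2 + 6*s - 2)^2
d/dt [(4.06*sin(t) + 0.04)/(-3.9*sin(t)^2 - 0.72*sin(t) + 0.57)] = (15.834*sin(t)^2 + 0.312*sin(t) + 2.343)*cos(t)/(15.21*sin(t)^4 + 5.616*sin(t)^3 - 3.9276*sin(t)^2 - 0.8208*sin(t) + 0.3249)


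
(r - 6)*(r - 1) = r^2 - 7*r + 6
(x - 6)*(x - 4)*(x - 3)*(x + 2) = x^4 - 11*x^3 + 28*x^2 + 36*x - 144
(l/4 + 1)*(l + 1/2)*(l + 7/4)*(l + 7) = l^4/4 + 53*l^3/16 + 429*l^2/32 + 581*l/32 + 49/8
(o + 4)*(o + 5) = o^2 + 9*o + 20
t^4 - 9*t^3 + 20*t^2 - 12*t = t*(t - 6)*(t - 2)*(t - 1)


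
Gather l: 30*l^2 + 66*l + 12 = 30*l^2 + 66*l + 12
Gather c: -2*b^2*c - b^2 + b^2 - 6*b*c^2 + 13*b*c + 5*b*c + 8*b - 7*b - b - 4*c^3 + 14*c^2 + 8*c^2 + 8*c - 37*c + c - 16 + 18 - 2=-4*c^3 + c^2*(22 - 6*b) + c*(-2*b^2 + 18*b - 28)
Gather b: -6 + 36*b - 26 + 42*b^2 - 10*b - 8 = 42*b^2 + 26*b - 40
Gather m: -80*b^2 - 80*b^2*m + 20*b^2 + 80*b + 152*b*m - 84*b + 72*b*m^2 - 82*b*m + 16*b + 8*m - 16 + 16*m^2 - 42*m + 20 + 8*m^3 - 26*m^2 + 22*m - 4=-60*b^2 + 12*b + 8*m^3 + m^2*(72*b - 10) + m*(-80*b^2 + 70*b - 12)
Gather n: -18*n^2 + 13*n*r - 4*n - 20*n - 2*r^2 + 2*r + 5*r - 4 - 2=-18*n^2 + n*(13*r - 24) - 2*r^2 + 7*r - 6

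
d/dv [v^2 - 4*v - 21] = 2*v - 4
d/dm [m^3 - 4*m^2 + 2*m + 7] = 3*m^2 - 8*m + 2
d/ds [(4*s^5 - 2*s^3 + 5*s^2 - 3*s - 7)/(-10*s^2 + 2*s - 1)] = (-120*s^6 + 32*s^5 - 8*s^3 - 14*s^2 - 150*s + 17)/(100*s^4 - 40*s^3 + 24*s^2 - 4*s + 1)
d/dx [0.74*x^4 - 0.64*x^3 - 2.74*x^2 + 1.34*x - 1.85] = 2.96*x^3 - 1.92*x^2 - 5.48*x + 1.34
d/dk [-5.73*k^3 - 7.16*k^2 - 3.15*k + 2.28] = -17.19*k^2 - 14.32*k - 3.15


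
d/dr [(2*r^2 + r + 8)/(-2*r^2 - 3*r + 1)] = (-4*r^2 + 36*r + 25)/(4*r^4 + 12*r^3 + 5*r^2 - 6*r + 1)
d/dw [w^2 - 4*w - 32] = 2*w - 4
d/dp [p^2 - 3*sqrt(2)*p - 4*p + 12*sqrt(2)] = 2*p - 3*sqrt(2) - 4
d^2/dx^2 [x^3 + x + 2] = 6*x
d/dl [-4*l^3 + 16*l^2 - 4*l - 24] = -12*l^2 + 32*l - 4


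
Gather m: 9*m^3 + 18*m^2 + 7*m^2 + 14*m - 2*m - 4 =9*m^3 + 25*m^2 + 12*m - 4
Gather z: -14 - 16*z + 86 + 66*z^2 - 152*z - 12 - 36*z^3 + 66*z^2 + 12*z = -36*z^3 + 132*z^2 - 156*z + 60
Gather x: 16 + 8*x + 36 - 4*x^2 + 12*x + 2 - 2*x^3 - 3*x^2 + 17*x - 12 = -2*x^3 - 7*x^2 + 37*x + 42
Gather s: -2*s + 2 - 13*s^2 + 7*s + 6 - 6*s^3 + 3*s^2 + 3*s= -6*s^3 - 10*s^2 + 8*s + 8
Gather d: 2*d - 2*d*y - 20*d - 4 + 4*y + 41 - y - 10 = d*(-2*y - 18) + 3*y + 27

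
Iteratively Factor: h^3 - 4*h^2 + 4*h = (h - 2)*(h^2 - 2*h) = h*(h - 2)*(h - 2)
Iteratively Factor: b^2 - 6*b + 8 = (b - 4)*(b - 2)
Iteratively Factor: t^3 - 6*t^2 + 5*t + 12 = (t - 3)*(t^2 - 3*t - 4) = (t - 4)*(t - 3)*(t + 1)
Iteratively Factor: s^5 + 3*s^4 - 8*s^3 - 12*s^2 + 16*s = (s - 1)*(s^4 + 4*s^3 - 4*s^2 - 16*s) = (s - 1)*(s + 4)*(s^3 - 4*s) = (s - 1)*(s + 2)*(s + 4)*(s^2 - 2*s) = (s - 2)*(s - 1)*(s + 2)*(s + 4)*(s)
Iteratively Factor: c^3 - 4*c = (c - 2)*(c^2 + 2*c) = c*(c - 2)*(c + 2)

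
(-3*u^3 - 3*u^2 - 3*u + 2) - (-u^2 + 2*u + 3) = -3*u^3 - 2*u^2 - 5*u - 1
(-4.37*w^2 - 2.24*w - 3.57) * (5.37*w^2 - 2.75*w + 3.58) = -23.4669*w^4 - 0.0113000000000021*w^3 - 28.6555*w^2 + 1.7983*w - 12.7806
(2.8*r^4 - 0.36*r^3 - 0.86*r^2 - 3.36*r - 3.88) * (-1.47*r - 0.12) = -4.116*r^5 + 0.1932*r^4 + 1.3074*r^3 + 5.0424*r^2 + 6.1068*r + 0.4656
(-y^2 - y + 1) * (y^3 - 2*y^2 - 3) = -y^5 + y^4 + 3*y^3 + y^2 + 3*y - 3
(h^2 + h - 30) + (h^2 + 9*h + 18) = 2*h^2 + 10*h - 12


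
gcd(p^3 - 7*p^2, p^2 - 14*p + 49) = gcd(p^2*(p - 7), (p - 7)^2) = p - 7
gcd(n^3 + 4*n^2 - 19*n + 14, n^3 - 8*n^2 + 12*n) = n - 2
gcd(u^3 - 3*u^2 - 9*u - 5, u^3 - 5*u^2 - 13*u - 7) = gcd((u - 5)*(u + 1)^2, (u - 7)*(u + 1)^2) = u^2 + 2*u + 1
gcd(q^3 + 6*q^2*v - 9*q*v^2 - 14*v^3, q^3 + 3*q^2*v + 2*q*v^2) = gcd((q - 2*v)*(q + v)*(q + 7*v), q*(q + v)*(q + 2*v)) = q + v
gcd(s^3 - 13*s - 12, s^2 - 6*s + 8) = s - 4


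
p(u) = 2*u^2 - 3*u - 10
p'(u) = 4*u - 3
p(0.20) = -10.52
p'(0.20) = -2.20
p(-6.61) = 97.21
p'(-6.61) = -29.44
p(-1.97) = 3.67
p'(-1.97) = -10.88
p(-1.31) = -2.64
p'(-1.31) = -8.24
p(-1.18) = -3.68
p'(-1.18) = -7.72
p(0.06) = -10.17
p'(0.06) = -2.76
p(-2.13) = 5.46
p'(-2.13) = -11.52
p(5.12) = 27.07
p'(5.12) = 17.48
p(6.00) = 44.00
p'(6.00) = 21.00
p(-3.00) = 17.00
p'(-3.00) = -15.00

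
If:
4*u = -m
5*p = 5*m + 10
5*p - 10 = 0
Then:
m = 0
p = 2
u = 0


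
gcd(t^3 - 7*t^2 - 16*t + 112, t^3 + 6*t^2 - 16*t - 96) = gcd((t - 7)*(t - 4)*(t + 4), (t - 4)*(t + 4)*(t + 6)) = t^2 - 16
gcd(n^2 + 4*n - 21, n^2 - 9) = n - 3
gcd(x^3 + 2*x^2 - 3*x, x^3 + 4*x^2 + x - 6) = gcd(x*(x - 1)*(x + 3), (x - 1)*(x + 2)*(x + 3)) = x^2 + 2*x - 3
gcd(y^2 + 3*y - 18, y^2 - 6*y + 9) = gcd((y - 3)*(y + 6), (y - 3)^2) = y - 3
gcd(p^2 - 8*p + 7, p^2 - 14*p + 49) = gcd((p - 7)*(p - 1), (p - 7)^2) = p - 7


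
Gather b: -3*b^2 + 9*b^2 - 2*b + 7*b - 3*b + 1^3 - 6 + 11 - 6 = 6*b^2 + 2*b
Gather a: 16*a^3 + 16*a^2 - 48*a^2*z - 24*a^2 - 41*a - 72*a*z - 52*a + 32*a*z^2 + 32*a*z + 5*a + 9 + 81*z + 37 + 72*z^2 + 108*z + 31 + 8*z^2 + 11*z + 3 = 16*a^3 + a^2*(-48*z - 8) + a*(32*z^2 - 40*z - 88) + 80*z^2 + 200*z + 80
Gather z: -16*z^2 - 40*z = -16*z^2 - 40*z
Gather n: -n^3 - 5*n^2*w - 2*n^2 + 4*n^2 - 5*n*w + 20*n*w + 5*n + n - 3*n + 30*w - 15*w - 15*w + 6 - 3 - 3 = -n^3 + n^2*(2 - 5*w) + n*(15*w + 3)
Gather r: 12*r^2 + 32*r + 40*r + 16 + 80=12*r^2 + 72*r + 96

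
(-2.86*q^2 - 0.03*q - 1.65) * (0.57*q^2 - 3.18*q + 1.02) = -1.6302*q^4 + 9.0777*q^3 - 3.7623*q^2 + 5.2164*q - 1.683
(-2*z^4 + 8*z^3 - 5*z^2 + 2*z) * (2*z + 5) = -4*z^5 + 6*z^4 + 30*z^3 - 21*z^2 + 10*z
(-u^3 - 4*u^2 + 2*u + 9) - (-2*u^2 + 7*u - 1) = -u^3 - 2*u^2 - 5*u + 10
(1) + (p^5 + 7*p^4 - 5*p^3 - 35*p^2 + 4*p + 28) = p^5 + 7*p^4 - 5*p^3 - 35*p^2 + 4*p + 29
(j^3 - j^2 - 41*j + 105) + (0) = j^3 - j^2 - 41*j + 105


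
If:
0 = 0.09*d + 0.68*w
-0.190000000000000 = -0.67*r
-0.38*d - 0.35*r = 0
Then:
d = -0.26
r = 0.28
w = 0.03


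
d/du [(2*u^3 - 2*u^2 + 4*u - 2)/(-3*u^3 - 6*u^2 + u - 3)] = 2*(-9*u^4 + 14*u^3 - 7*u^2 - 6*u - 5)/(9*u^6 + 36*u^5 + 30*u^4 + 6*u^3 + 37*u^2 - 6*u + 9)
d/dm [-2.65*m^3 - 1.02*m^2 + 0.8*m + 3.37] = -7.95*m^2 - 2.04*m + 0.8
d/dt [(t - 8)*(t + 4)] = 2*t - 4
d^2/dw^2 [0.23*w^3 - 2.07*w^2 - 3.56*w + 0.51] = 1.38*w - 4.14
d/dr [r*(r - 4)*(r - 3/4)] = 3*r^2 - 19*r/2 + 3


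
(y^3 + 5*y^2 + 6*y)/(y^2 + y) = (y^2 + 5*y + 6)/(y + 1)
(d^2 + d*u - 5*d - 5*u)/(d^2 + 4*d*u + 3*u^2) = (d - 5)/(d + 3*u)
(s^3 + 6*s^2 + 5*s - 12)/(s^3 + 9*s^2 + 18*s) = (s^2 + 3*s - 4)/(s*(s + 6))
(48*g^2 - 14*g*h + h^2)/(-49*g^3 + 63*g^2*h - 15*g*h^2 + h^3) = (-48*g^2 + 14*g*h - h^2)/(49*g^3 - 63*g^2*h + 15*g*h^2 - h^3)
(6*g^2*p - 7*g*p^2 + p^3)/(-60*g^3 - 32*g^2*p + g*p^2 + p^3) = p*(-g + p)/(10*g^2 + 7*g*p + p^2)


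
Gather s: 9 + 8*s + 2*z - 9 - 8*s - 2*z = 0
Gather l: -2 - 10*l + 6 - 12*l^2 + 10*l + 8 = 12 - 12*l^2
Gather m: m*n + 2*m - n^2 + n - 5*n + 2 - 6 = m*(n + 2) - n^2 - 4*n - 4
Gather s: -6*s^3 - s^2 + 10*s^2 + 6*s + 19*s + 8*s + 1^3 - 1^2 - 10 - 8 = -6*s^3 + 9*s^2 + 33*s - 18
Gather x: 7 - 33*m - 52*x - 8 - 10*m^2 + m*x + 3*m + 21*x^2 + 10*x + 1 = -10*m^2 - 30*m + 21*x^2 + x*(m - 42)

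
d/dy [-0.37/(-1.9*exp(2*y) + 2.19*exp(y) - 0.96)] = (0.8103 - 1.406*exp(y))*exp(y)/(1.9*exp(2*y) - 2.19*exp(y) + 0.96)^2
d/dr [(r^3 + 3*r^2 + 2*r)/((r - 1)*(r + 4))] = (r^4 + 6*r^3 - 5*r^2 - 24*r - 8)/(r^4 + 6*r^3 + r^2 - 24*r + 16)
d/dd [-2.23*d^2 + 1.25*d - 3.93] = 1.25 - 4.46*d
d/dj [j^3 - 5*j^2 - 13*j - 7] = 3*j^2 - 10*j - 13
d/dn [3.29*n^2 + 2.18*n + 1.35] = 6.58*n + 2.18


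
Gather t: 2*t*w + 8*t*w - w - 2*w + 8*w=10*t*w + 5*w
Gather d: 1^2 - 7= -6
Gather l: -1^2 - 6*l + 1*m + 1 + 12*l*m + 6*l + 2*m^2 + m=12*l*m + 2*m^2 + 2*m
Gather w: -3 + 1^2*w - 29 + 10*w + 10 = 11*w - 22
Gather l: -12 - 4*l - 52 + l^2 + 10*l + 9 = l^2 + 6*l - 55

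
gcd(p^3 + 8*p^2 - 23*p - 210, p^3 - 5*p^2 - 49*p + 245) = p^2 + 2*p - 35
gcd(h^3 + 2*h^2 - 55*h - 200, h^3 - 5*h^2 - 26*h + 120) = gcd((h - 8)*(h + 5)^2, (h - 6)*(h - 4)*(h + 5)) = h + 5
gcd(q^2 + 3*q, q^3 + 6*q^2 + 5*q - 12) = q + 3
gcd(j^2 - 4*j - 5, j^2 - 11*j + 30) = j - 5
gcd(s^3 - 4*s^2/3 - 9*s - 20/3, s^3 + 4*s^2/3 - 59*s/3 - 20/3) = s - 4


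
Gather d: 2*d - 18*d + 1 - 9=-16*d - 8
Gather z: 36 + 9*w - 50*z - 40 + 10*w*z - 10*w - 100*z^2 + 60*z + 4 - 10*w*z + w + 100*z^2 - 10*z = 0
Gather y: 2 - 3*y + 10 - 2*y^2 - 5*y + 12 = -2*y^2 - 8*y + 24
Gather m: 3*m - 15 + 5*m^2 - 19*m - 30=5*m^2 - 16*m - 45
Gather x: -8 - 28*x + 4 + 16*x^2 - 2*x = 16*x^2 - 30*x - 4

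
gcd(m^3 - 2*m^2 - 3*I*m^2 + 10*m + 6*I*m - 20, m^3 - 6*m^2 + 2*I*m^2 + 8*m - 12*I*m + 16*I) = m^2 + m*(-2 + 2*I) - 4*I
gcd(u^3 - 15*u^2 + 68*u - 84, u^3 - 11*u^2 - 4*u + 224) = u - 7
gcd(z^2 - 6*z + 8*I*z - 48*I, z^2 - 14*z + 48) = z - 6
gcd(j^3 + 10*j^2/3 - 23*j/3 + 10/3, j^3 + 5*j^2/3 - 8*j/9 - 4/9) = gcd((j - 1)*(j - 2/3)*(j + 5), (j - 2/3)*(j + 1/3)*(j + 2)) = j - 2/3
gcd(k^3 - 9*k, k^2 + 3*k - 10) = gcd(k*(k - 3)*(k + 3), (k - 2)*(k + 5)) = 1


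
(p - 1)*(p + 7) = p^2 + 6*p - 7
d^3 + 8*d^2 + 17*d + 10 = (d + 1)*(d + 2)*(d + 5)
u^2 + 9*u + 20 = (u + 4)*(u + 5)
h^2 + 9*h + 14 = (h + 2)*(h + 7)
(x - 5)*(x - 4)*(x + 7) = x^3 - 2*x^2 - 43*x + 140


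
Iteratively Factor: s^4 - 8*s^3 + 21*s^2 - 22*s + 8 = (s - 1)*(s^3 - 7*s^2 + 14*s - 8) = (s - 4)*(s - 1)*(s^2 - 3*s + 2) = (s - 4)*(s - 2)*(s - 1)*(s - 1)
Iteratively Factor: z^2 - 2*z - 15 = (z - 5)*(z + 3)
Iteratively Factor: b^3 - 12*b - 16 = (b - 4)*(b^2 + 4*b + 4) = (b - 4)*(b + 2)*(b + 2)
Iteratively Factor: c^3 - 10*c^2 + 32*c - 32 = (c - 4)*(c^2 - 6*c + 8) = (c - 4)*(c - 2)*(c - 4)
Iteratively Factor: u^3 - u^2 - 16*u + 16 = (u - 4)*(u^2 + 3*u - 4) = (u - 4)*(u - 1)*(u + 4)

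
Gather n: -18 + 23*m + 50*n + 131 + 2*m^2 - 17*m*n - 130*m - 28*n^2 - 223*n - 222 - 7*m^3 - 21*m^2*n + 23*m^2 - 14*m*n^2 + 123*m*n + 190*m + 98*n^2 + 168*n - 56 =-7*m^3 + 25*m^2 + 83*m + n^2*(70 - 14*m) + n*(-21*m^2 + 106*m - 5) - 165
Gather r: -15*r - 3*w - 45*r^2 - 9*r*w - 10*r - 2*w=-45*r^2 + r*(-9*w - 25) - 5*w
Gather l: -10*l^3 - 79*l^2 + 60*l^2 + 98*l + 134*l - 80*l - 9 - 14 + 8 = -10*l^3 - 19*l^2 + 152*l - 15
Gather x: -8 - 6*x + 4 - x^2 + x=-x^2 - 5*x - 4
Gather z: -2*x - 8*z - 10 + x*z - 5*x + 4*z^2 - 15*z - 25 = -7*x + 4*z^2 + z*(x - 23) - 35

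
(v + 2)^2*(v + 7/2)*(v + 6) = v^4 + 27*v^3/2 + 63*v^2 + 122*v + 84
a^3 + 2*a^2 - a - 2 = (a - 1)*(a + 1)*(a + 2)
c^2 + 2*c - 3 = (c - 1)*(c + 3)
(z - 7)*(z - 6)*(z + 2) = z^3 - 11*z^2 + 16*z + 84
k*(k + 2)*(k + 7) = k^3 + 9*k^2 + 14*k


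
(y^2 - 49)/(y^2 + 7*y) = (y - 7)/y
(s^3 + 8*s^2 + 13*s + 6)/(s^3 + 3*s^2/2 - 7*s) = 2*(s^3 + 8*s^2 + 13*s + 6)/(s*(2*s^2 + 3*s - 14))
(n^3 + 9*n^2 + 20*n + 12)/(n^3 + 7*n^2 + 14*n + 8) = (n + 6)/(n + 4)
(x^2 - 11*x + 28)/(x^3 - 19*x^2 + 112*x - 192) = (x^2 - 11*x + 28)/(x^3 - 19*x^2 + 112*x - 192)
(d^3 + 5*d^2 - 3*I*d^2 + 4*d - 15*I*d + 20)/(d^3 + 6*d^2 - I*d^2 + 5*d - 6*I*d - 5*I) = (d^2 - 3*I*d + 4)/(d^2 + d*(1 - I) - I)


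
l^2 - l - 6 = (l - 3)*(l + 2)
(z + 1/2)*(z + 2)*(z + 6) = z^3 + 17*z^2/2 + 16*z + 6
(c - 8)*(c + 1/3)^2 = c^3 - 22*c^2/3 - 47*c/9 - 8/9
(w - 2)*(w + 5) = w^2 + 3*w - 10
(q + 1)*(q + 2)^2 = q^3 + 5*q^2 + 8*q + 4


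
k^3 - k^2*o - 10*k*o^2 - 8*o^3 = (k - 4*o)*(k + o)*(k + 2*o)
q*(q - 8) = q^2 - 8*q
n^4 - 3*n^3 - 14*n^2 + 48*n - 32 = (n - 4)*(n - 2)*(n - 1)*(n + 4)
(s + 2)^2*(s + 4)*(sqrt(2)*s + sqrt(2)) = sqrt(2)*s^4 + 9*sqrt(2)*s^3 + 28*sqrt(2)*s^2 + 36*sqrt(2)*s + 16*sqrt(2)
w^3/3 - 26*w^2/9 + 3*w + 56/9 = (w/3 + 1/3)*(w - 7)*(w - 8/3)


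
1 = 1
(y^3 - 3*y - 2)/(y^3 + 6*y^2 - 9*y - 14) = (y + 1)/(y + 7)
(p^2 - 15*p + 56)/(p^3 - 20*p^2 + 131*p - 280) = 1/(p - 5)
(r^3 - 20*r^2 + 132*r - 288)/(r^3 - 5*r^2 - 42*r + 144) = (r^2 - 12*r + 36)/(r^2 + 3*r - 18)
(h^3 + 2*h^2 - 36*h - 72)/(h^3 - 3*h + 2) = (h^2 - 36)/(h^2 - 2*h + 1)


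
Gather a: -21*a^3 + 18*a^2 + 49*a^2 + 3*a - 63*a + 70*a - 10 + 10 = -21*a^3 + 67*a^2 + 10*a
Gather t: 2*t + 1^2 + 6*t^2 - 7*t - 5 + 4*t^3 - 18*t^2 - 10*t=4*t^3 - 12*t^2 - 15*t - 4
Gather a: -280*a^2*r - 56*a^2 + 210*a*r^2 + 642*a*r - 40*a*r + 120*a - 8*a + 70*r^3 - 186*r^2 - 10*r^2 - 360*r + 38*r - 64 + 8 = a^2*(-280*r - 56) + a*(210*r^2 + 602*r + 112) + 70*r^3 - 196*r^2 - 322*r - 56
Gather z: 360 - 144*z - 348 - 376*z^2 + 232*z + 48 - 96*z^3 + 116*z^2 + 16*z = -96*z^3 - 260*z^2 + 104*z + 60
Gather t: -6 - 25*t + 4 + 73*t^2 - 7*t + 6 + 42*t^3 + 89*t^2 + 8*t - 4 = 42*t^3 + 162*t^2 - 24*t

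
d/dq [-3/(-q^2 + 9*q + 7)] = 3*(9 - 2*q)/(-q^2 + 9*q + 7)^2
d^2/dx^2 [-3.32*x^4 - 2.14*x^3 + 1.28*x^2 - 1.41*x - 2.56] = -39.84*x^2 - 12.84*x + 2.56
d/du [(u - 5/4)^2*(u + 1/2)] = (4*u - 5)*(12*u - 1)/16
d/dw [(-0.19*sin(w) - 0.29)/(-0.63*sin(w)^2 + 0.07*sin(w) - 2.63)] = (-0.1197*sin(w)^2 - 0.3654*sin(w) + 0.52)*cos(w)/(0.3969*sin(w)^4 - 0.0882*sin(w)^3 + 3.3187*sin(w)^2 - 0.3682*sin(w) + 6.9169)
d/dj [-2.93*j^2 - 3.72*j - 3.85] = -5.86*j - 3.72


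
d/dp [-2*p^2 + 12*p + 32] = 12 - 4*p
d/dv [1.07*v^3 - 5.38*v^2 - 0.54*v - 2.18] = 3.21*v^2 - 10.76*v - 0.54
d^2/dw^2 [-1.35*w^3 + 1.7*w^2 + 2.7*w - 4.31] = 3.4 - 8.1*w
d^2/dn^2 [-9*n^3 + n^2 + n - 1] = 2 - 54*n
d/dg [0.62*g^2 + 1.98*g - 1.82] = 1.24*g + 1.98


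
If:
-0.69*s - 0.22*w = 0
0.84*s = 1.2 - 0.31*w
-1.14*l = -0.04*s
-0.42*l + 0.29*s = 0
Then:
No Solution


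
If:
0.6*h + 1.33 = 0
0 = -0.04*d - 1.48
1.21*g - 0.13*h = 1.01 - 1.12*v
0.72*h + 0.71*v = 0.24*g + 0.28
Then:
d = -37.00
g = -1.41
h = -2.22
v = 2.17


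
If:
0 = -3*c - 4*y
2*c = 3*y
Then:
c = 0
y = 0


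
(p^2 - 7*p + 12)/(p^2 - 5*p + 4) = (p - 3)/(p - 1)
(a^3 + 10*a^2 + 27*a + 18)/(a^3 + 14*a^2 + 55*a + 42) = (a + 3)/(a + 7)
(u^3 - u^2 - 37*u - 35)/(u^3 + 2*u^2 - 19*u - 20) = (u - 7)/(u - 4)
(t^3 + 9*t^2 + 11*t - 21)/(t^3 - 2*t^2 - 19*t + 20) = (t^2 + 10*t + 21)/(t^2 - t - 20)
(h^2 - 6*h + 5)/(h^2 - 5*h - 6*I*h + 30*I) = (h - 1)/(h - 6*I)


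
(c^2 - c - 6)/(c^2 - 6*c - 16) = (c - 3)/(c - 8)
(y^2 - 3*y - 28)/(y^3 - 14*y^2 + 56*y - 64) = (y^2 - 3*y - 28)/(y^3 - 14*y^2 + 56*y - 64)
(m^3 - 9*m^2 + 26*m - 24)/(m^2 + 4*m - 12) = (m^2 - 7*m + 12)/(m + 6)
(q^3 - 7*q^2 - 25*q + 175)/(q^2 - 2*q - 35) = q - 5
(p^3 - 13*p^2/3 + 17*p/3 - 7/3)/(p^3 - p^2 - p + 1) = (p - 7/3)/(p + 1)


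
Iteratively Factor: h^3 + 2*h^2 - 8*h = (h)*(h^2 + 2*h - 8) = h*(h - 2)*(h + 4)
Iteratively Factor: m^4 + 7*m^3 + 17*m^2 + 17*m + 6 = (m + 1)*(m^3 + 6*m^2 + 11*m + 6) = (m + 1)^2*(m^2 + 5*m + 6) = (m + 1)^2*(m + 2)*(m + 3)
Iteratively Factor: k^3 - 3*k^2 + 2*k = (k)*(k^2 - 3*k + 2) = k*(k - 2)*(k - 1)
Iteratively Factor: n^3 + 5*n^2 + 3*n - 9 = (n - 1)*(n^2 + 6*n + 9) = (n - 1)*(n + 3)*(n + 3)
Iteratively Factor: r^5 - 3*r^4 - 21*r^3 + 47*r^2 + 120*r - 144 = (r - 4)*(r^4 + r^3 - 17*r^2 - 21*r + 36) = (r - 4)*(r + 3)*(r^3 - 2*r^2 - 11*r + 12) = (r - 4)*(r - 1)*(r + 3)*(r^2 - r - 12) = (r - 4)^2*(r - 1)*(r + 3)*(r + 3)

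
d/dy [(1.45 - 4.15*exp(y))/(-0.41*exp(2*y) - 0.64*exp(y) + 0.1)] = (-1.7015*exp(2*y) + 1.189*exp(y) + 0.513)*exp(y)/(0.1681*exp(4*y) + 0.5248*exp(3*y) + 0.3276*exp(2*y) - 0.128*exp(y) + 0.01)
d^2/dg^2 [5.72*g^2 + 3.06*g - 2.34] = 11.4400000000000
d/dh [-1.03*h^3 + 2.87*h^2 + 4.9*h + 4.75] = -3.09*h^2 + 5.74*h + 4.9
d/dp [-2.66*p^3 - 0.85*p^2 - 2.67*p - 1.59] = -7.98*p^2 - 1.7*p - 2.67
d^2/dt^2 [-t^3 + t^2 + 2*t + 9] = 2 - 6*t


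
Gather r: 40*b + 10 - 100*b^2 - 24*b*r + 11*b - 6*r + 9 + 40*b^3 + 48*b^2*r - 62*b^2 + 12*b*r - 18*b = 40*b^3 - 162*b^2 + 33*b + r*(48*b^2 - 12*b - 6) + 19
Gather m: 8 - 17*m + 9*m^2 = 9*m^2 - 17*m + 8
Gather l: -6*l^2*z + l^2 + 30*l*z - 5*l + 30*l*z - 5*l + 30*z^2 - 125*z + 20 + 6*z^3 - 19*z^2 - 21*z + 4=l^2*(1 - 6*z) + l*(60*z - 10) + 6*z^3 + 11*z^2 - 146*z + 24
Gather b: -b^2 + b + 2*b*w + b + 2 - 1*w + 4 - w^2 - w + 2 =-b^2 + b*(2*w + 2) - w^2 - 2*w + 8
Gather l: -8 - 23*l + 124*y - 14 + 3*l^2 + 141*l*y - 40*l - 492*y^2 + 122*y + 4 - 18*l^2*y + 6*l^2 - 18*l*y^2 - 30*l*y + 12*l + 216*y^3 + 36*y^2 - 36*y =l^2*(9 - 18*y) + l*(-18*y^2 + 111*y - 51) + 216*y^3 - 456*y^2 + 210*y - 18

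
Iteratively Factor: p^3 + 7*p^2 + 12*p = (p + 3)*(p^2 + 4*p) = p*(p + 3)*(p + 4)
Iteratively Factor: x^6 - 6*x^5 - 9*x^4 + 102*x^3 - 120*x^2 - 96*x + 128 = (x - 1)*(x^5 - 5*x^4 - 14*x^3 + 88*x^2 - 32*x - 128) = (x - 4)*(x - 1)*(x^4 - x^3 - 18*x^2 + 16*x + 32) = (x - 4)^2*(x - 1)*(x^3 + 3*x^2 - 6*x - 8) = (x - 4)^2*(x - 1)*(x + 4)*(x^2 - x - 2) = (x - 4)^2*(x - 1)*(x + 1)*(x + 4)*(x - 2)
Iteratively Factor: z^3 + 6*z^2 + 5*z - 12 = (z + 4)*(z^2 + 2*z - 3) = (z + 3)*(z + 4)*(z - 1)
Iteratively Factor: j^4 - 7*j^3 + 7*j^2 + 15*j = (j - 5)*(j^3 - 2*j^2 - 3*j) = (j - 5)*(j + 1)*(j^2 - 3*j) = (j - 5)*(j - 3)*(j + 1)*(j)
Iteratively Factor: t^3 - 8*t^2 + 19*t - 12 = (t - 3)*(t^2 - 5*t + 4) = (t - 4)*(t - 3)*(t - 1)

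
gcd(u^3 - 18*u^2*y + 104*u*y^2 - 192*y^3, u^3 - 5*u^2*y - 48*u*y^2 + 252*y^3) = -u + 6*y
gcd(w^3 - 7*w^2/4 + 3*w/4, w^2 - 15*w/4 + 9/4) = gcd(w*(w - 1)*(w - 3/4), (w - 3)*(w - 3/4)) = w - 3/4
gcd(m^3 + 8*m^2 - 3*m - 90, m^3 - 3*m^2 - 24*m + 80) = m + 5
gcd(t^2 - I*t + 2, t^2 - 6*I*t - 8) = t - 2*I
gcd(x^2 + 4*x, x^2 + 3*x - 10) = 1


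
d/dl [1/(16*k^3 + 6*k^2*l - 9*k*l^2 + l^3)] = 3*(-2*k^2 + 6*k*l - l^2)/(16*k^3 + 6*k^2*l - 9*k*l^2 + l^3)^2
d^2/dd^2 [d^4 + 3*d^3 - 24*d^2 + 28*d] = 12*d^2 + 18*d - 48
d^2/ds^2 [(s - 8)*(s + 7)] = 2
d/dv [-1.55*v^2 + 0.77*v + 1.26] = 0.77 - 3.1*v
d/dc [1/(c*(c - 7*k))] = (c*(-c + 7*k) - (c - 7*k)^2)/(c^2*(c - 7*k)^3)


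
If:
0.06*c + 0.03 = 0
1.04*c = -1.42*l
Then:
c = -0.50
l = 0.37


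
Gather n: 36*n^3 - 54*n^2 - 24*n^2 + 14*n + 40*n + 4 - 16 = 36*n^3 - 78*n^2 + 54*n - 12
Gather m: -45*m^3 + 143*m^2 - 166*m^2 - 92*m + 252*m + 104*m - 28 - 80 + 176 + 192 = -45*m^3 - 23*m^2 + 264*m + 260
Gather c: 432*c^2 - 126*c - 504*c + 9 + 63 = 432*c^2 - 630*c + 72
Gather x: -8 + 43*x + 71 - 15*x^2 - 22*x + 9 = -15*x^2 + 21*x + 72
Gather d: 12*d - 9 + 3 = 12*d - 6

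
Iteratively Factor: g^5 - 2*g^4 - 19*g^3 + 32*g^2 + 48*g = (g)*(g^4 - 2*g^3 - 19*g^2 + 32*g + 48) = g*(g + 4)*(g^3 - 6*g^2 + 5*g + 12) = g*(g + 1)*(g + 4)*(g^2 - 7*g + 12) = g*(g - 4)*(g + 1)*(g + 4)*(g - 3)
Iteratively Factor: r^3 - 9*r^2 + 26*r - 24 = (r - 4)*(r^2 - 5*r + 6) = (r - 4)*(r - 2)*(r - 3)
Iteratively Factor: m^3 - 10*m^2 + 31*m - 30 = (m - 3)*(m^2 - 7*m + 10) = (m - 5)*(m - 3)*(m - 2)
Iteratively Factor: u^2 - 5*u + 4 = (u - 1)*(u - 4)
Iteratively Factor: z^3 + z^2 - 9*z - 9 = (z - 3)*(z^2 + 4*z + 3) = (z - 3)*(z + 1)*(z + 3)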